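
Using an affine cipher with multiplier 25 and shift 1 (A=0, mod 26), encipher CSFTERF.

ZJWIXKW

C(2): 25·2+1=51≡25 → Z
S(18): 25·18+1=451≡9 → J
F(5): 25·5+1=126≡22 → W
T(19): 25·19+1=476≡8 → I
E(4): 25·4+1=101≡23 → X
R(17): 25·17+1=426≡10 → K
F(5): 25·5+1=126≡22 → W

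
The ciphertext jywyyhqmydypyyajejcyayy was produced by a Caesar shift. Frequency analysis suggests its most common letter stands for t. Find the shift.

5

The most frequent ciphertext letter is y (appears 10 times).
y is position 24; t is position 19.
Shift = 5.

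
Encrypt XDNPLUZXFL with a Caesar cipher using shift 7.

EKUWSBGEMS

X(23): 23+7=30≡4 → E
D(3): 3+7=10 → K
N(13): 13+7=20 → U
P(15): 15+7=22 → W
L(11): 11+7=18 → S
U(20): 20+7=27≡1 → B
Z(25): 25+7=32≡6 → G
X(23): 23+7=30≡4 → E
F(5): 5+7=12 → M
L(11): 11+7=18 → S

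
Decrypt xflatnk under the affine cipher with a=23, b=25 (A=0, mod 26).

sywrcef

The inverse of 23 mod 26 is 17, since 23·17=391≡1. Apply D(y)=17·(y−25) mod 26:
x(23): 17·(23−25)=-34≡18 → s
f(5): 17·(5−25)=-340≡24 → y
l(11): 17·(11−25)=-238≡22 → w
a(0): 17·(0−25)=-425≡17 → r
t(19): 17·(19−25)=-102≡2 → c
n(13): 17·(13−25)=-204≡4 → e
k(10): 17·(10−25)=-255≡5 → f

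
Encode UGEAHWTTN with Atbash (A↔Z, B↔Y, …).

FTVZSDGGM

U(20) → F(5)
G(6) → T(19)
E(4) → V(21)
A(0) → Z(25)
H(7) → S(18)
W(22) → D(3)
T(19) → G(6)
T(19) → G(6)
N(13) → M(12)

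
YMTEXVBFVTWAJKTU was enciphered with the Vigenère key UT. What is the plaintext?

ETZLDCHMBACHPRZB

Repeat the key across the ciphertext: UTUTUTUTUTUTUTUT
Y(24)−U(20): 4 → E
M(12)−T(19): -7≡19 → T
T(19)−U(20): -1≡25 → Z
E(4)−T(19): -15≡11 → L
X(23)−U(20): 3 → D
V(21)−T(19): 2 → C
B(1)−U(20): -19≡7 → H
F(5)−T(19): -14≡12 → M
V(21)−U(20): 1 → B
T(19)−T(19): 0 → A
W(22)−U(20): 2 → C
A(0)−T(19): -19≡7 → H
J(9)−U(20): -11≡15 → P
K(10)−T(19): -9≡17 → R
T(19)−U(20): -1≡25 → Z
U(20)−T(19): 1 → B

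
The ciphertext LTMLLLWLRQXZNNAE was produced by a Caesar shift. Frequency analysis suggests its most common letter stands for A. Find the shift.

11

The most frequent ciphertext letter is L (appears 5 times).
L is position 11; A is position 0.
Shift = 11.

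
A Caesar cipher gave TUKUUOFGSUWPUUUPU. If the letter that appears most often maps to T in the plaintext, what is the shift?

1

The most frequent ciphertext letter is U (appears 8 times).
U is position 20; T is position 19.
Shift = 1.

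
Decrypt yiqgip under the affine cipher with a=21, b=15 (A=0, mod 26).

The inverse of 21 mod 26 is 5, since 21·5=105≡1. Apply D(y)=5·(y−15) mod 26:
y(24): 5·(24−15)=45≡19 → t
i(8): 5·(8−15)=-35≡17 → r
q(16): 5·(16−15)=5 → f
g(6): 5·(6−15)=-45≡7 → h
i(8): 5·(8−15)=-35≡17 → r
p(15): 5·(15−15)=0 → a

trfhra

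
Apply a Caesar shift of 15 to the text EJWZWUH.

E(4): 4+15=19 → T
J(9): 9+15=24 → Y
W(22): 22+15=37≡11 → L
Z(25): 25+15=40≡14 → O
W(22): 22+15=37≡11 → L
U(20): 20+15=35≡9 → J
H(7): 7+15=22 → W

TYLOLJW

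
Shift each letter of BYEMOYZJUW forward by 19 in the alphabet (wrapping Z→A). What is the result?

B(1): 1+19=20 → U
Y(24): 24+19=43≡17 → R
E(4): 4+19=23 → X
M(12): 12+19=31≡5 → F
O(14): 14+19=33≡7 → H
Y(24): 24+19=43≡17 → R
Z(25): 25+19=44≡18 → S
J(9): 9+19=28≡2 → C
U(20): 20+19=39≡13 → N
W(22): 22+19=41≡15 → P

URXFHRSCNP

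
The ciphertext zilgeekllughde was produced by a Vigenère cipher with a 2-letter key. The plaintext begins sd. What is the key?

hf

Subtract each crib letter from the matching ciphertext letter (mod 26):
z(25)−s(18)=7 → h
i(8)−d(3)=5 → f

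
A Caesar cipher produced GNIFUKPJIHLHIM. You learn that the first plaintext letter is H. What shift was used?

25

From the crib: G(6)−H(7)=-1≡25, so the shift is 25.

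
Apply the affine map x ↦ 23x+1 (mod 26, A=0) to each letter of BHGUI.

B(1): 23·1+1=24 → Y
H(7): 23·7+1=162≡6 → G
G(6): 23·6+1=139≡9 → J
U(20): 23·20+1=461≡19 → T
I(8): 23·8+1=185≡3 → D

YGJTD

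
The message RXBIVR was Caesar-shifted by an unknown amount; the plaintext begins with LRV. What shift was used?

6

From the crib: R(17)−L(11)=6, so the shift is 6.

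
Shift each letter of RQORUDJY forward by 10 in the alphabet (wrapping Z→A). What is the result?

R(17): 17+10=27≡1 → B
Q(16): 16+10=26≡0 → A
O(14): 14+10=24 → Y
R(17): 17+10=27≡1 → B
U(20): 20+10=30≡4 → E
D(3): 3+10=13 → N
J(9): 9+10=19 → T
Y(24): 24+10=34≡8 → I

BAYBENTI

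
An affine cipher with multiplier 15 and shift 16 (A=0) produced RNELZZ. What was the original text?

The inverse of 15 mod 26 is 7, since 15·7=105≡1. Apply D(y)=7·(y−16) mod 26:
R(17): 7·(17−16)=7 → H
N(13): 7·(13−16)=-21≡5 → F
E(4): 7·(4−16)=-84≡20 → U
L(11): 7·(11−16)=-35≡17 → R
Z(25): 7·(25−16)=63≡11 → L
Z(25): 7·(25−16)=63≡11 → L

HFURLL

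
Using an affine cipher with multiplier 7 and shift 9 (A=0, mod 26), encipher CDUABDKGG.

XETJQEBZZ

C(2): 7·2+9=23 → X
D(3): 7·3+9=30≡4 → E
U(20): 7·20+9=149≡19 → T
A(0): 7·0+9=9 → J
B(1): 7·1+9=16 → Q
D(3): 7·3+9=30≡4 → E
K(10): 7·10+9=79≡1 → B
G(6): 7·6+9=51≡25 → Z
G(6): 7·6+9=51≡25 → Z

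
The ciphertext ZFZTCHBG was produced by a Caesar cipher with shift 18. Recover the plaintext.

Z(25): 25−18=7 → H
F(5): 5−18=-13≡13 → N
Z(25): 25−18=7 → H
T(19): 19−18=1 → B
C(2): 2−18=-16≡10 → K
H(7): 7−18=-11≡15 → P
B(1): 1−18=-17≡9 → J
G(6): 6−18=-12≡14 → O

HNHBKPJO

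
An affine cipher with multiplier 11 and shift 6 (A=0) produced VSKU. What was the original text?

ZUYG

The inverse of 11 mod 26 is 19, since 11·19=209≡1. Apply D(y)=19·(y−6) mod 26:
V(21): 19·(21−6)=285≡25 → Z
S(18): 19·(18−6)=228≡20 → U
K(10): 19·(10−6)=76≡24 → Y
U(20): 19·(20−6)=266≡6 → G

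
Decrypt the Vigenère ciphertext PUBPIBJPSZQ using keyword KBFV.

Repeat the key across the ciphertext: KBFVKBFVKBF
P(15)−K(10): 5 → F
U(20)−B(1): 19 → T
B(1)−F(5): -4≡22 → W
P(15)−V(21): -6≡20 → U
I(8)−K(10): -2≡24 → Y
B(1)−B(1): 0 → A
J(9)−F(5): 4 → E
P(15)−V(21): -6≡20 → U
S(18)−K(10): 8 → I
Z(25)−B(1): 24 → Y
Q(16)−F(5): 11 → L

FTWUYAEUIYL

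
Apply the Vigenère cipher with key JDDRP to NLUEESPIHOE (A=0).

Repeat the key across the message: JDDRPJDDRPJ
N(13)+J(9): 22 → W
L(11)+D(3): 14 → O
U(20)+D(3): 23 → X
E(4)+R(17): 21 → V
E(4)+P(15): 19 → T
S(18)+J(9): 27≡1 → B
P(15)+D(3): 18 → S
I(8)+D(3): 11 → L
H(7)+R(17): 24 → Y
O(14)+P(15): 29≡3 → D
E(4)+J(9): 13 → N

WOXVTBSLYDN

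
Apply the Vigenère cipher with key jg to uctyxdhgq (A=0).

dicegjqmz

Repeat the key across the message: jgjgjgjgj
u(20)+j(9): 29≡3 → d
c(2)+g(6): 8 → i
t(19)+j(9): 28≡2 → c
y(24)+g(6): 30≡4 → e
x(23)+j(9): 32≡6 → g
d(3)+g(6): 9 → j
h(7)+j(9): 16 → q
g(6)+g(6): 12 → m
q(16)+j(9): 25 → z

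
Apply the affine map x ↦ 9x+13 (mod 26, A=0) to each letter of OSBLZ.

O(14): 9·14+13=139≡9 → J
S(18): 9·18+13=175≡19 → T
B(1): 9·1+13=22 → W
L(11): 9·11+13=112≡8 → I
Z(25): 9·25+13=238≡4 → E

JTWIE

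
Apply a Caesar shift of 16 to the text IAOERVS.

YQEUHLI

I(8): 8+16=24 → Y
A(0): 0+16=16 → Q
O(14): 14+16=30≡4 → E
E(4): 4+16=20 → U
R(17): 17+16=33≡7 → H
V(21): 21+16=37≡11 → L
S(18): 18+16=34≡8 → I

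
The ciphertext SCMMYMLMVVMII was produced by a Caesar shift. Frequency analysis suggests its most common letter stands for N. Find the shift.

The most frequent ciphertext letter is M (appears 5 times).
M is position 12; N is position 13.
Shift = -1≡25.

25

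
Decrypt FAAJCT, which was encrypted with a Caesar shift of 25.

F(5): 5−25=-20≡6 → G
A(0): 0−25=-25≡1 → B
A(0): 0−25=-25≡1 → B
J(9): 9−25=-16≡10 → K
C(2): 2−25=-23≡3 → D
T(19): 19−25=-6≡20 → U

GBBKDU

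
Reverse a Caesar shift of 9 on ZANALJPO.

Z(25): 25−9=16 → Q
A(0): 0−9=-9≡17 → R
N(13): 13−9=4 → E
A(0): 0−9=-9≡17 → R
L(11): 11−9=2 → C
J(9): 9−9=0 → A
P(15): 15−9=6 → G
O(14): 14−9=5 → F

QRERCAGF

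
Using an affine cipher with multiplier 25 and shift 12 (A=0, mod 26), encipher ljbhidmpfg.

bdlfejaxhg

l(11): 25·11+12=287≡1 → b
j(9): 25·9+12=237≡3 → d
b(1): 25·1+12=37≡11 → l
h(7): 25·7+12=187≡5 → f
i(8): 25·8+12=212≡4 → e
d(3): 25·3+12=87≡9 → j
m(12): 25·12+12=312≡0 → a
p(15): 25·15+12=387≡23 → x
f(5): 25·5+12=137≡7 → h
g(6): 25·6+12=162≡6 → g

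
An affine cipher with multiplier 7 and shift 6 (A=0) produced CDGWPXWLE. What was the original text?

SHAGFVGXW

The inverse of 7 mod 26 is 15, since 7·15=105≡1. Apply D(y)=15·(y−6) mod 26:
C(2): 15·(2−6)=-60≡18 → S
D(3): 15·(3−6)=-45≡7 → H
G(6): 15·(6−6)=0 → A
W(22): 15·(22−6)=240≡6 → G
P(15): 15·(15−6)=135≡5 → F
X(23): 15·(23−6)=255≡21 → V
W(22): 15·(22−6)=240≡6 → G
L(11): 15·(11−6)=75≡23 → X
E(4): 15·(4−6)=-30≡22 → W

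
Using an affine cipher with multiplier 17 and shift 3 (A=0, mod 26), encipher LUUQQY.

L(11): 17·11+3=190≡8 → I
U(20): 17·20+3=343≡5 → F
U(20): 17·20+3=343≡5 → F
Q(16): 17·16+3=275≡15 → P
Q(16): 17·16+3=275≡15 → P
Y(24): 17·24+3=411≡21 → V

IFFPPV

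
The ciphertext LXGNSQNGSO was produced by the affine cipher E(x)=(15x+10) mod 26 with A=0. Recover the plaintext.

HNYVEQVYEC

The inverse of 15 mod 26 is 7, since 15·7=105≡1. Apply D(y)=7·(y−10) mod 26:
L(11): 7·(11−10)=7 → H
X(23): 7·(23−10)=91≡13 → N
G(6): 7·(6−10)=-28≡24 → Y
N(13): 7·(13−10)=21 → V
S(18): 7·(18−10)=56≡4 → E
Q(16): 7·(16−10)=42≡16 → Q
N(13): 7·(13−10)=21 → V
G(6): 7·(6−10)=-28≡24 → Y
S(18): 7·(18−10)=56≡4 → E
O(14): 7·(14−10)=28≡2 → C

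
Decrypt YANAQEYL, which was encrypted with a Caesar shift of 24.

ACPCSGAN

Y(24): 24−24=0 → A
A(0): 0−24=-24≡2 → C
N(13): 13−24=-11≡15 → P
A(0): 0−24=-24≡2 → C
Q(16): 16−24=-8≡18 → S
E(4): 4−24=-20≡6 → G
Y(24): 24−24=0 → A
L(11): 11−24=-13≡13 → N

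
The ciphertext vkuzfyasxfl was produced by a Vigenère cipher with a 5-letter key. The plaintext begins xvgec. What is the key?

ypovd

Subtract each crib letter from the matching ciphertext letter (mod 26):
v(21)−x(23)=-2≡24 → y
k(10)−v(21)=-11≡15 → p
u(20)−g(6)=14 → o
z(25)−e(4)=21 → v
f(5)−c(2)=3 → d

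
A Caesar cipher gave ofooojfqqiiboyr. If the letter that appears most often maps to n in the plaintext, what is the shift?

1

The most frequent ciphertext letter is o (appears 5 times).
o is position 14; n is position 13.
Shift = 1.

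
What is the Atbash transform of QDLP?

JWOK

Q(16) → J(9)
D(3) → W(22)
L(11) → O(14)
P(15) → K(10)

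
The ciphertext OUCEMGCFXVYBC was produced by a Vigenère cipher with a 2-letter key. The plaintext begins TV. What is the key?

Subtract each crib letter from the matching ciphertext letter (mod 26):
O(14)−T(19)=-5≡21 → V
U(20)−V(21)=-1≡25 → Z

VZ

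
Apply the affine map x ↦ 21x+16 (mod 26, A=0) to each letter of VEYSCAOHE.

V(21): 21·21+16=457≡15 → P
E(4): 21·4+16=100≡22 → W
Y(24): 21·24+16=520≡0 → A
S(18): 21·18+16=394≡4 → E
C(2): 21·2+16=58≡6 → G
A(0): 21·0+16=16 → Q
O(14): 21·14+16=310≡24 → Y
H(7): 21·7+16=163≡7 → H
E(4): 21·4+16=100≡22 → W

PWAEGQYHW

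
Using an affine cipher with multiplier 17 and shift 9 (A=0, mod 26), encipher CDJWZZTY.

RIGTSSUB

C(2): 17·2+9=43≡17 → R
D(3): 17·3+9=60≡8 → I
J(9): 17·9+9=162≡6 → G
W(22): 17·22+9=383≡19 → T
Z(25): 17·25+9=434≡18 → S
Z(25): 17·25+9=434≡18 → S
T(19): 17·19+9=332≡20 → U
Y(24): 17·24+9=417≡1 → B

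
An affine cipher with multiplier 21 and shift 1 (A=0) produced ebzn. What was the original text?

The inverse of 21 mod 26 is 5, since 21·5=105≡1. Apply D(y)=5·(y−1) mod 26:
e(4): 5·(4−1)=15 → p
b(1): 5·(1−1)=0 → a
z(25): 5·(25−1)=120≡16 → q
n(13): 5·(13−1)=60≡8 → i

paqi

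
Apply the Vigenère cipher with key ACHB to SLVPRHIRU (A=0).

SNCQRJPSU

Repeat the key across the message: ACHBACHBA
S(18)+A(0): 18 → S
L(11)+C(2): 13 → N
V(21)+H(7): 28≡2 → C
P(15)+B(1): 16 → Q
R(17)+A(0): 17 → R
H(7)+C(2): 9 → J
I(8)+H(7): 15 → P
R(17)+B(1): 18 → S
U(20)+A(0): 20 → U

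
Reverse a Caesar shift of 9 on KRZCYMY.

K(10): 10−9=1 → B
R(17): 17−9=8 → I
Z(25): 25−9=16 → Q
C(2): 2−9=-7≡19 → T
Y(24): 24−9=15 → P
M(12): 12−9=3 → D
Y(24): 24−9=15 → P

BIQTPDP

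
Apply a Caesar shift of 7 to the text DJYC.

D(3): 3+7=10 → K
J(9): 9+7=16 → Q
Y(24): 24+7=31≡5 → F
C(2): 2+7=9 → J

KQFJ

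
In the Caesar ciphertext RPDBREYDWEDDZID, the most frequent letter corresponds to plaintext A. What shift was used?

The most frequent ciphertext letter is D (appears 5 times).
D is position 3; A is position 0.
Shift = 3.

3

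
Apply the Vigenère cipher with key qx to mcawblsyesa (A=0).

czqtriivupq

Repeat the key across the message: qxqxqxqxqxq
m(12)+q(16): 28≡2 → c
c(2)+x(23): 25 → z
a(0)+q(16): 16 → q
w(22)+x(23): 45≡19 → t
b(1)+q(16): 17 → r
l(11)+x(23): 34≡8 → i
s(18)+q(16): 34≡8 → i
y(24)+x(23): 47≡21 → v
e(4)+q(16): 20 → u
s(18)+x(23): 41≡15 → p
a(0)+q(16): 16 → q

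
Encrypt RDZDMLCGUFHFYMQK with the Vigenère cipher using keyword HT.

YWGWTEJZBYOYFFXD

Repeat the key across the message: HTHTHTHTHTHTHTHT
R(17)+H(7): 24 → Y
D(3)+T(19): 22 → W
Z(25)+H(7): 32≡6 → G
D(3)+T(19): 22 → W
M(12)+H(7): 19 → T
L(11)+T(19): 30≡4 → E
C(2)+H(7): 9 → J
G(6)+T(19): 25 → Z
U(20)+H(7): 27≡1 → B
F(5)+T(19): 24 → Y
H(7)+H(7): 14 → O
F(5)+T(19): 24 → Y
Y(24)+H(7): 31≡5 → F
M(12)+T(19): 31≡5 → F
Q(16)+H(7): 23 → X
K(10)+T(19): 29≡3 → D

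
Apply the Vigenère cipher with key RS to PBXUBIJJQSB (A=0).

GTOMSAABHKS

Repeat the key across the message: RSRSRSRSRSR
P(15)+R(17): 32≡6 → G
B(1)+S(18): 19 → T
X(23)+R(17): 40≡14 → O
U(20)+S(18): 38≡12 → M
B(1)+R(17): 18 → S
I(8)+S(18): 26≡0 → A
J(9)+R(17): 26≡0 → A
J(9)+S(18): 27≡1 → B
Q(16)+R(17): 33≡7 → H
S(18)+S(18): 36≡10 → K
B(1)+R(17): 18 → S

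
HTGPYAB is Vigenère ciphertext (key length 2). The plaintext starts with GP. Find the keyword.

Subtract each crib letter from the matching ciphertext letter (mod 26):
H(7)−G(6)=1 → B
T(19)−P(15)=4 → E

BE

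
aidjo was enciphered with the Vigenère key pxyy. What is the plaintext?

llflz

Repeat the key across the ciphertext: pxyyp
a(0)−p(15): -15≡11 → l
i(8)−x(23): -15≡11 → l
d(3)−y(24): -21≡5 → f
j(9)−y(24): -15≡11 → l
o(14)−p(15): -1≡25 → z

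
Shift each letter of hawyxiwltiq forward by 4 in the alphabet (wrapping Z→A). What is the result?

leacbmapxmu

h(7): 7+4=11 → l
a(0): 0+4=4 → e
w(22): 22+4=26≡0 → a
y(24): 24+4=28≡2 → c
x(23): 23+4=27≡1 → b
i(8): 8+4=12 → m
w(22): 22+4=26≡0 → a
l(11): 11+4=15 → p
t(19): 19+4=23 → x
i(8): 8+4=12 → m
q(16): 16+4=20 → u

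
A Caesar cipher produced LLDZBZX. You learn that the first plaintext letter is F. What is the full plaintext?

From the crib: L(11)−F(5)=6, so the shift is 6.
Subtract 6 from each ciphertext letter:
L(11): 11−6=5 → F
L(11): 11−6=5 → F
D(3): 3−6=-3≡23 → X
Z(25): 25−6=19 → T
B(1): 1−6=-5≡21 → V
Z(25): 25−6=19 → T
X(23): 23−6=17 → R

FFXTVTR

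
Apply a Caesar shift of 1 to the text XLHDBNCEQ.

X(23): 23+1=24 → Y
L(11): 11+1=12 → M
H(7): 7+1=8 → I
D(3): 3+1=4 → E
B(1): 1+1=2 → C
N(13): 13+1=14 → O
C(2): 2+1=3 → D
E(4): 4+1=5 → F
Q(16): 16+1=17 → R

YMIECODFR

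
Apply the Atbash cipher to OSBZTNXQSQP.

O(14) → L(11)
S(18) → H(7)
B(1) → Y(24)
Z(25) → A(0)
T(19) → G(6)
N(13) → M(12)
X(23) → C(2)
Q(16) → J(9)
S(18) → H(7)
Q(16) → J(9)
P(15) → K(10)

LHYAGMCJHJK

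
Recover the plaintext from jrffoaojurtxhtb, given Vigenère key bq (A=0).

ibepnknttbshgda

Repeat the key across the ciphertext: bqbqbqbqbqbqbqb
j(9)−b(1): 8 → i
r(17)−q(16): 1 → b
f(5)−b(1): 4 → e
f(5)−q(16): -11≡15 → p
o(14)−b(1): 13 → n
a(0)−q(16): -16≡10 → k
o(14)−b(1): 13 → n
j(9)−q(16): -7≡19 → t
u(20)−b(1): 19 → t
r(17)−q(16): 1 → b
t(19)−b(1): 18 → s
x(23)−q(16): 7 → h
h(7)−b(1): 6 → g
t(19)−q(16): 3 → d
b(1)−b(1): 0 → a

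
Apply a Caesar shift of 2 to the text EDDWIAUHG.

E(4): 4+2=6 → G
D(3): 3+2=5 → F
D(3): 3+2=5 → F
W(22): 22+2=24 → Y
I(8): 8+2=10 → K
A(0): 0+2=2 → C
U(20): 20+2=22 → W
H(7): 7+2=9 → J
G(6): 6+2=8 → I

GFFYKCWJI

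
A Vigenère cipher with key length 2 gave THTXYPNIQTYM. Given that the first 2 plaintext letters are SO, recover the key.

Subtract each crib letter from the matching ciphertext letter (mod 26):
T(19)−S(18)=1 → B
H(7)−O(14)=-7≡19 → T

BT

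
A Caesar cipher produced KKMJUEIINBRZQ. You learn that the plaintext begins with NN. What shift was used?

23

From the crib: K(10)−N(13)=-3≡23, so the shift is 23.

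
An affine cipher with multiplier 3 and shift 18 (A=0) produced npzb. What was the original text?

The inverse of 3 mod 26 is 9, since 3·9=27≡1. Apply D(y)=9·(y−18) mod 26:
n(13): 9·(13−18)=-45≡7 → h
p(15): 9·(15−18)=-27≡25 → z
z(25): 9·(25−18)=63≡11 → l
b(1): 9·(1−18)=-153≡3 → d

hzld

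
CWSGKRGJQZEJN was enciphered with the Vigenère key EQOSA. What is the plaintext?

YGEOKNQVYZATZ

Repeat the key across the ciphertext: EQOSAEQOSAEQO
C(2)−E(4): -2≡24 → Y
W(22)−Q(16): 6 → G
S(18)−O(14): 4 → E
G(6)−S(18): -12≡14 → O
K(10)−A(0): 10 → K
R(17)−E(4): 13 → N
G(6)−Q(16): -10≡16 → Q
J(9)−O(14): -5≡21 → V
Q(16)−S(18): -2≡24 → Y
Z(25)−A(0): 25 → Z
E(4)−E(4): 0 → A
J(9)−Q(16): -7≡19 → T
N(13)−O(14): -1≡25 → Z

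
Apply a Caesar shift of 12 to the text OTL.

AFX

O(14): 14+12=26≡0 → A
T(19): 19+12=31≡5 → F
L(11): 11+12=23 → X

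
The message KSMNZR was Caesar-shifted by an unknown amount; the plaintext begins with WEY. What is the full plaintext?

WEYZLD

From the crib: K(10)−W(22)=-12≡14, so the shift is 14.
Subtract 14 from each ciphertext letter:
K(10): 10−14=-4≡22 → W
S(18): 18−14=4 → E
M(12): 12−14=-2≡24 → Y
N(13): 13−14=-1≡25 → Z
Z(25): 25−14=11 → L
R(17): 17−14=3 → D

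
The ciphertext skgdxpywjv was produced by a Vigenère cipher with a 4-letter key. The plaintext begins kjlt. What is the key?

Subtract each crib letter from the matching ciphertext letter (mod 26):
s(18)−k(10)=8 → i
k(10)−j(9)=1 → b
g(6)−l(11)=-5≡21 → v
d(3)−t(19)=-16≡10 → k

ibvk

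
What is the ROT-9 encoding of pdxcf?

ymglo

p(15): 15+9=24 → y
d(3): 3+9=12 → m
x(23): 23+9=32≡6 → g
c(2): 2+9=11 → l
f(5): 5+9=14 → o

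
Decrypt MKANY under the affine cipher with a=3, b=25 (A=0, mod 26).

The inverse of 3 mod 26 is 9, since 3·9=27≡1. Apply D(y)=9·(y−25) mod 26:
M(12): 9·(12−25)=-117≡13 → N
K(10): 9·(10−25)=-135≡21 → V
A(0): 9·(0−25)=-225≡9 → J
N(13): 9·(13−25)=-108≡22 → W
Y(24): 9·(24−25)=-9≡17 → R

NVJWR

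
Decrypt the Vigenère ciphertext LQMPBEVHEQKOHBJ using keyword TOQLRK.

SCWEKUCTOFTEONT

Repeat the key across the ciphertext: TOQLRKTOQLRKTOQ
L(11)−T(19): -8≡18 → S
Q(16)−O(14): 2 → C
M(12)−Q(16): -4≡22 → W
P(15)−L(11): 4 → E
B(1)−R(17): -16≡10 → K
E(4)−K(10): -6≡20 → U
V(21)−T(19): 2 → C
H(7)−O(14): -7≡19 → T
E(4)−Q(16): -12≡14 → O
Q(16)−L(11): 5 → F
K(10)−R(17): -7≡19 → T
O(14)−K(10): 4 → E
H(7)−T(19): -12≡14 → O
B(1)−O(14): -13≡13 → N
J(9)−Q(16): -7≡19 → T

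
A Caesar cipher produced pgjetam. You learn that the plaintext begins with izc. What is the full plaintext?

izcxmtf

From the crib: p(15)−i(8)=7, so the shift is 7.
Subtract 7 from each ciphertext letter:
p(15): 15−7=8 → i
g(6): 6−7=-1≡25 → z
j(9): 9−7=2 → c
e(4): 4−7=-3≡23 → x
t(19): 19−7=12 → m
a(0): 0−7=-7≡19 → t
m(12): 12−7=5 → f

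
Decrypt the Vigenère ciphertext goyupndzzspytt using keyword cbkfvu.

enoputbypnuers

Repeat the key across the ciphertext: cbkfvucbkfvucb
g(6)−c(2): 4 → e
o(14)−b(1): 13 → n
y(24)−k(10): 14 → o
u(20)−f(5): 15 → p
p(15)−v(21): -6≡20 → u
n(13)−u(20): -7≡19 → t
d(3)−c(2): 1 → b
z(25)−b(1): 24 → y
z(25)−k(10): 15 → p
s(18)−f(5): 13 → n
p(15)−v(21): -6≡20 → u
y(24)−u(20): 4 → e
t(19)−c(2): 17 → r
t(19)−b(1): 18 → s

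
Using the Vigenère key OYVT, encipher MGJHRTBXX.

AEEAFRWQL

Repeat the key across the message: OYVTOYVTO
M(12)+O(14): 26≡0 → A
G(6)+Y(24): 30≡4 → E
J(9)+V(21): 30≡4 → E
H(7)+T(19): 26≡0 → A
R(17)+O(14): 31≡5 → F
T(19)+Y(24): 43≡17 → R
B(1)+V(21): 22 → W
X(23)+T(19): 42≡16 → Q
X(23)+O(14): 37≡11 → L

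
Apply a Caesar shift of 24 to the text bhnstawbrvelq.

b(1): 1+24=25 → z
h(7): 7+24=31≡5 → f
n(13): 13+24=37≡11 → l
s(18): 18+24=42≡16 → q
t(19): 19+24=43≡17 → r
a(0): 0+24=24 → y
w(22): 22+24=46≡20 → u
b(1): 1+24=25 → z
r(17): 17+24=41≡15 → p
v(21): 21+24=45≡19 → t
e(4): 4+24=28≡2 → c
l(11): 11+24=35≡9 → j
q(16): 16+24=40≡14 → o

zflqryuzptcjo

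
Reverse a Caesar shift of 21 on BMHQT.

B(1): 1−21=-20≡6 → G
M(12): 12−21=-9≡17 → R
H(7): 7−21=-14≡12 → M
Q(16): 16−21=-5≡21 → V
T(19): 19−21=-2≡24 → Y

GRMVY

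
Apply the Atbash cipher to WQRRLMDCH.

DJIIONWXS

W(22) → D(3)
Q(16) → J(9)
R(17) → I(8)
R(17) → I(8)
L(11) → O(14)
M(12) → N(13)
D(3) → W(22)
C(2) → X(23)
H(7) → S(18)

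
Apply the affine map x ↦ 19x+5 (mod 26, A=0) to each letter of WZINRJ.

HMBSQU

W(22): 19·22+5=423≡7 → H
Z(25): 19·25+5=480≡12 → M
I(8): 19·8+5=157≡1 → B
N(13): 19·13+5=252≡18 → S
R(17): 19·17+5=328≡16 → Q
J(9): 19·9+5=176≡20 → U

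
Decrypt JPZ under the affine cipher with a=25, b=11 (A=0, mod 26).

The inverse of 25 mod 26 is 25, since 25·25=625≡1. Apply D(y)=25·(y−11) mod 26:
J(9): 25·(9−11)=-50≡2 → C
P(15): 25·(15−11)=100≡22 → W
Z(25): 25·(25−11)=350≡12 → M

CWM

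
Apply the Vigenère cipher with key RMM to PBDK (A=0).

GNPB

Repeat the key across the message: RMMR
P(15)+R(17): 32≡6 → G
B(1)+M(12): 13 → N
D(3)+M(12): 15 → P
K(10)+R(17): 27≡1 → B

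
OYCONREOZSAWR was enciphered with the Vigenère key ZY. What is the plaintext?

Repeat the key across the ciphertext: ZYZYZYZYZYZYZ
O(14)−Z(25): -11≡15 → P
Y(24)−Y(24): 0 → A
C(2)−Z(25): -23≡3 → D
O(14)−Y(24): -10≡16 → Q
N(13)−Z(25): -12≡14 → O
R(17)−Y(24): -7≡19 → T
E(4)−Z(25): -21≡5 → F
O(14)−Y(24): -10≡16 → Q
Z(25)−Z(25): 0 → A
S(18)−Y(24): -6≡20 → U
A(0)−Z(25): -25≡1 → B
W(22)−Y(24): -2≡24 → Y
R(17)−Z(25): -8≡18 → S

PADQOTFQAUBYS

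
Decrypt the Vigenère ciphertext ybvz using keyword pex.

Repeat the key across the ciphertext: pexp
y(24)−p(15): 9 → j
b(1)−e(4): -3≡23 → x
v(21)−x(23): -2≡24 → y
z(25)−p(15): 10 → k

jxyk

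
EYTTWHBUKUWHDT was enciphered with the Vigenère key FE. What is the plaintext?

ZUOPRDWQFQRDYP

Repeat the key across the ciphertext: FEFEFEFEFEFEFE
E(4)−F(5): -1≡25 → Z
Y(24)−E(4): 20 → U
T(19)−F(5): 14 → O
T(19)−E(4): 15 → P
W(22)−F(5): 17 → R
H(7)−E(4): 3 → D
B(1)−F(5): -4≡22 → W
U(20)−E(4): 16 → Q
K(10)−F(5): 5 → F
U(20)−E(4): 16 → Q
W(22)−F(5): 17 → R
H(7)−E(4): 3 → D
D(3)−F(5): -2≡24 → Y
T(19)−E(4): 15 → P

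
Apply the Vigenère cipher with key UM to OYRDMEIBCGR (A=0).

Repeat the key across the message: UMUMUMUMUMU
O(14)+U(20): 34≡8 → I
Y(24)+M(12): 36≡10 → K
R(17)+U(20): 37≡11 → L
D(3)+M(12): 15 → P
M(12)+U(20): 32≡6 → G
E(4)+M(12): 16 → Q
I(8)+U(20): 28≡2 → C
B(1)+M(12): 13 → N
C(2)+U(20): 22 → W
G(6)+M(12): 18 → S
R(17)+U(20): 37≡11 → L

IKLPGQCNWSL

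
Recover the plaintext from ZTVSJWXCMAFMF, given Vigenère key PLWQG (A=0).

Repeat the key across the ciphertext: PLWQGPLWQGPLW
Z(25)−P(15): 10 → K
T(19)−L(11): 8 → I
V(21)−W(22): -1≡25 → Z
S(18)−Q(16): 2 → C
J(9)−G(6): 3 → D
W(22)−P(15): 7 → H
X(23)−L(11): 12 → M
C(2)−W(22): -20≡6 → G
M(12)−Q(16): -4≡22 → W
A(0)−G(6): -6≡20 → U
F(5)−P(15): -10≡16 → Q
M(12)−L(11): 1 → B
F(5)−W(22): -17≡9 → J

KIZCDHMGWUQBJ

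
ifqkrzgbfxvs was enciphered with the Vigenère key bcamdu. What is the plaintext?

Repeat the key across the ciphertext: bcamdubcamdu
i(8)−b(1): 7 → h
f(5)−c(2): 3 → d
q(16)−a(0): 16 → q
k(10)−m(12): -2≡24 → y
r(17)−d(3): 14 → o
z(25)−u(20): 5 → f
g(6)−b(1): 5 → f
b(1)−c(2): -1≡25 → z
f(5)−a(0): 5 → f
x(23)−m(12): 11 → l
v(21)−d(3): 18 → s
s(18)−u(20): -2≡24 → y

hdqyoffzflsy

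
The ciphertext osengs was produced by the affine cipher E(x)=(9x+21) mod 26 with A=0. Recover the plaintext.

frbchr

The inverse of 9 mod 26 is 3, since 9·3=27≡1. Apply D(y)=3·(y−21) mod 26:
o(14): 3·(14−21)=-21≡5 → f
s(18): 3·(18−21)=-9≡17 → r
e(4): 3·(4−21)=-51≡1 → b
n(13): 3·(13−21)=-24≡2 → c
g(6): 3·(6−21)=-45≡7 → h
s(18): 3·(18−21)=-9≡17 → r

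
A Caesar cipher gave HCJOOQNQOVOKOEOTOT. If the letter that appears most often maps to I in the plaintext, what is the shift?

6

The most frequent ciphertext letter is O (appears 7 times).
O is position 14; I is position 8.
Shift = 6.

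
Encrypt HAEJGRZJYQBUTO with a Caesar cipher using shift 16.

XQUZWHPZOGRKJE

H(7): 7+16=23 → X
A(0): 0+16=16 → Q
E(4): 4+16=20 → U
J(9): 9+16=25 → Z
G(6): 6+16=22 → W
R(17): 17+16=33≡7 → H
Z(25): 25+16=41≡15 → P
J(9): 9+16=25 → Z
Y(24): 24+16=40≡14 → O
Q(16): 16+16=32≡6 → G
B(1): 1+16=17 → R
U(20): 20+16=36≡10 → K
T(19): 19+16=35≡9 → J
O(14): 14+16=30≡4 → E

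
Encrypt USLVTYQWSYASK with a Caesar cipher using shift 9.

U(20): 20+9=29≡3 → D
S(18): 18+9=27≡1 → B
L(11): 11+9=20 → U
V(21): 21+9=30≡4 → E
T(19): 19+9=28≡2 → C
Y(24): 24+9=33≡7 → H
Q(16): 16+9=25 → Z
W(22): 22+9=31≡5 → F
S(18): 18+9=27≡1 → B
Y(24): 24+9=33≡7 → H
A(0): 0+9=9 → J
S(18): 18+9=27≡1 → B
K(10): 10+9=19 → T

DBUECHZFBHJBT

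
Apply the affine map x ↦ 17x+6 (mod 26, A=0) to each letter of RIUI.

R(17): 17·17+6=295≡9 → J
I(8): 17·8+6=142≡12 → M
U(20): 17·20+6=346≡8 → I
I(8): 17·8+6=142≡12 → M

JMIM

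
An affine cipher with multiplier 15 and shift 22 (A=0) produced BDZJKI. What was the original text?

JXVNUG

The inverse of 15 mod 26 is 7, since 15·7=105≡1. Apply D(y)=7·(y−22) mod 26:
B(1): 7·(1−22)=-147≡9 → J
D(3): 7·(3−22)=-133≡23 → X
Z(25): 7·(25−22)=21 → V
J(9): 7·(9−22)=-91≡13 → N
K(10): 7·(10−22)=-84≡20 → U
I(8): 7·(8−22)=-98≡6 → G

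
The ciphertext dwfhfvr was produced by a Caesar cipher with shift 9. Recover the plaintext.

unwywmi

d(3): 3−9=-6≡20 → u
w(22): 22−9=13 → n
f(5): 5−9=-4≡22 → w
h(7): 7−9=-2≡24 → y
f(5): 5−9=-4≡22 → w
v(21): 21−9=12 → m
r(17): 17−9=8 → i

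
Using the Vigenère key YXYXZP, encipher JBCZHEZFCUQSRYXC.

HYAWGTXCARPHPVVZ

Repeat the key across the message: YXYXZPYXYXZPYXYX
J(9)+Y(24): 33≡7 → H
B(1)+X(23): 24 → Y
C(2)+Y(24): 26≡0 → A
Z(25)+X(23): 48≡22 → W
H(7)+Z(25): 32≡6 → G
E(4)+P(15): 19 → T
Z(25)+Y(24): 49≡23 → X
F(5)+X(23): 28≡2 → C
C(2)+Y(24): 26≡0 → A
U(20)+X(23): 43≡17 → R
Q(16)+Z(25): 41≡15 → P
S(18)+P(15): 33≡7 → H
R(17)+Y(24): 41≡15 → P
Y(24)+X(23): 47≡21 → V
X(23)+Y(24): 47≡21 → V
C(2)+X(23): 25 → Z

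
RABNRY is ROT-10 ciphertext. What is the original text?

R(17): 17−10=7 → H
A(0): 0−10=-10≡16 → Q
B(1): 1−10=-9≡17 → R
N(13): 13−10=3 → D
R(17): 17−10=7 → H
Y(24): 24−10=14 → O

HQRDHO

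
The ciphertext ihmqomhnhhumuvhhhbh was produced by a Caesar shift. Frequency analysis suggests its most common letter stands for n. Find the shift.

20

The most frequent ciphertext letter is h (appears 8 times).
h is position 7; n is position 13.
Shift = -6≡20.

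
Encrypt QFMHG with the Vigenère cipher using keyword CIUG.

SNGNI

Repeat the key across the message: CIUGC
Q(16)+C(2): 18 → S
F(5)+I(8): 13 → N
M(12)+U(20): 32≡6 → G
H(7)+G(6): 13 → N
G(6)+C(2): 8 → I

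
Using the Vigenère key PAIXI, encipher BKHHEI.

Repeat the key across the message: PAIXIP
B(1)+P(15): 16 → Q
K(10)+A(0): 10 → K
H(7)+I(8): 15 → P
H(7)+X(23): 30≡4 → E
E(4)+I(8): 12 → M
I(8)+P(15): 23 → X

QKPEMX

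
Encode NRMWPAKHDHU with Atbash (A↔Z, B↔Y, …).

MINDKZPSWSF

N(13) → M(12)
R(17) → I(8)
M(12) → N(13)
W(22) → D(3)
P(15) → K(10)
A(0) → Z(25)
K(10) → P(15)
H(7) → S(18)
D(3) → W(22)
H(7) → S(18)
U(20) → F(5)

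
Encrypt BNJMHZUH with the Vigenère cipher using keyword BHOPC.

Repeat the key across the message: BHOPCBHO
B(1)+B(1): 2 → C
N(13)+H(7): 20 → U
J(9)+O(14): 23 → X
M(12)+P(15): 27≡1 → B
H(7)+C(2): 9 → J
Z(25)+B(1): 26≡0 → A
U(20)+H(7): 27≡1 → B
H(7)+O(14): 21 → V

CUXBJABV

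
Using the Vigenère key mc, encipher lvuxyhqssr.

Repeat the key across the message: mcmcmcmcmc
l(11)+m(12): 23 → x
v(21)+c(2): 23 → x
u(20)+m(12): 32≡6 → g
x(23)+c(2): 25 → z
y(24)+m(12): 36≡10 → k
h(7)+c(2): 9 → j
q(16)+m(12): 28≡2 → c
s(18)+c(2): 20 → u
s(18)+m(12): 30≡4 → e
r(17)+c(2): 19 → t

xxgzkjcuet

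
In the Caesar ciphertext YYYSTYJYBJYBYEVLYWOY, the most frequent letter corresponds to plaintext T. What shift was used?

5

The most frequent ciphertext letter is Y (appears 9 times).
Y is position 24; T is position 19.
Shift = 5.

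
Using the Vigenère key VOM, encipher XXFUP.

SLRPD

Repeat the key across the message: VOMVO
X(23)+V(21): 44≡18 → S
X(23)+O(14): 37≡11 → L
F(5)+M(12): 17 → R
U(20)+V(21): 41≡15 → P
P(15)+O(14): 29≡3 → D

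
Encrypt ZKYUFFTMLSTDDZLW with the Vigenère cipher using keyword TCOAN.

Repeat the key across the message: TCOANTCOANTCOANT
Z(25)+T(19): 44≡18 → S
K(10)+C(2): 12 → M
Y(24)+O(14): 38≡12 → M
U(20)+A(0): 20 → U
F(5)+N(13): 18 → S
F(5)+T(19): 24 → Y
T(19)+C(2): 21 → V
M(12)+O(14): 26≡0 → A
L(11)+A(0): 11 → L
S(18)+N(13): 31≡5 → F
T(19)+T(19): 38≡12 → M
D(3)+C(2): 5 → F
D(3)+O(14): 17 → R
Z(25)+A(0): 25 → Z
L(11)+N(13): 24 → Y
W(22)+T(19): 41≡15 → P

SMMUSYVALFMFRZYP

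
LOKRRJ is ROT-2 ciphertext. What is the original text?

L(11): 11−2=9 → J
O(14): 14−2=12 → M
K(10): 10−2=8 → I
R(17): 17−2=15 → P
R(17): 17−2=15 → P
J(9): 9−2=7 → H

JMIPPH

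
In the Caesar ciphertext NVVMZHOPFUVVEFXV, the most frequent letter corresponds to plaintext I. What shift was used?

13

The most frequent ciphertext letter is V (appears 5 times).
V is position 21; I is position 8.
Shift = 13.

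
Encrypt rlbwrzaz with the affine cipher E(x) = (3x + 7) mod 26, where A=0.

r(17): 3·17+7=58≡6 → g
l(11): 3·11+7=40≡14 → o
b(1): 3·1+7=10 → k
w(22): 3·22+7=73≡21 → v
r(17): 3·17+7=58≡6 → g
z(25): 3·25+7=82≡4 → e
a(0): 3·0+7=7 → h
z(25): 3·25+7=82≡4 → e

gokvgehe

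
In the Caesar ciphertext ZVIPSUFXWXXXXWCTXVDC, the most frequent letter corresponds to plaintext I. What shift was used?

15

The most frequent ciphertext letter is X (appears 6 times).
X is position 23; I is position 8.
Shift = 15.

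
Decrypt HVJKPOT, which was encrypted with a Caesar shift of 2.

FTHINMR

H(7): 7−2=5 → F
V(21): 21−2=19 → T
J(9): 9−2=7 → H
K(10): 10−2=8 → I
P(15): 15−2=13 → N
O(14): 14−2=12 → M
T(19): 19−2=17 → R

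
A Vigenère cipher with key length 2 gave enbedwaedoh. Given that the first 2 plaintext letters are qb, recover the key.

Subtract each crib letter from the matching ciphertext letter (mod 26):
e(4)−q(16)=-12≡14 → o
n(13)−b(1)=12 → m

om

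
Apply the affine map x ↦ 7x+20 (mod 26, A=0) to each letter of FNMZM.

DHANA

F(5): 7·5+20=55≡3 → D
N(13): 7·13+20=111≡7 → H
M(12): 7·12+20=104≡0 → A
Z(25): 7·25+20=195≡13 → N
M(12): 7·12+20=104≡0 → A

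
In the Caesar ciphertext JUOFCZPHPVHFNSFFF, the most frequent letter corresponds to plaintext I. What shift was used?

The most frequent ciphertext letter is F (appears 5 times).
F is position 5; I is position 8.
Shift = -3≡23.

23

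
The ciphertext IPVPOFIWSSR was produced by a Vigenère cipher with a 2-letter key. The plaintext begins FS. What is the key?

DX

Subtract each crib letter from the matching ciphertext letter (mod 26):
I(8)−F(5)=3 → D
P(15)−S(18)=-3≡23 → X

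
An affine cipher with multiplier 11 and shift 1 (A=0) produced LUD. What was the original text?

IXM

The inverse of 11 mod 26 is 19, since 11·19=209≡1. Apply D(y)=19·(y−1) mod 26:
L(11): 19·(11−1)=190≡8 → I
U(20): 19·(20−1)=361≡23 → X
D(3): 19·(3−1)=38≡12 → M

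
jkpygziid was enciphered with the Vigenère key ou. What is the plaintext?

vqbesfuop

Repeat the key across the ciphertext: ououououo
j(9)−o(14): -5≡21 → v
k(10)−u(20): -10≡16 → q
p(15)−o(14): 1 → b
y(24)−u(20): 4 → e
g(6)−o(14): -8≡18 → s
z(25)−u(20): 5 → f
i(8)−o(14): -6≡20 → u
i(8)−u(20): -12≡14 → o
d(3)−o(14): -11≡15 → p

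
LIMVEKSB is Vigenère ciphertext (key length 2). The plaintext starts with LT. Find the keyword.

Subtract each crib letter from the matching ciphertext letter (mod 26):
L(11)−L(11)=0 → A
I(8)−T(19)=-11≡15 → P

AP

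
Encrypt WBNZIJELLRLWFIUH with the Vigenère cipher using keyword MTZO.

Repeat the key across the message: MTZOMTZOMTZOMTZO
W(22)+M(12): 34≡8 → I
B(1)+T(19): 20 → U
N(13)+Z(25): 38≡12 → M
Z(25)+O(14): 39≡13 → N
I(8)+M(12): 20 → U
J(9)+T(19): 28≡2 → C
E(4)+Z(25): 29≡3 → D
L(11)+O(14): 25 → Z
L(11)+M(12): 23 → X
R(17)+T(19): 36≡10 → K
L(11)+Z(25): 36≡10 → K
W(22)+O(14): 36≡10 → K
F(5)+M(12): 17 → R
I(8)+T(19): 27≡1 → B
U(20)+Z(25): 45≡19 → T
H(7)+O(14): 21 → V

IUMNUCDZXKKKRBTV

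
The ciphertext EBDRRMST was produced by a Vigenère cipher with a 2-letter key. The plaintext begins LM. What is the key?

TP

Subtract each crib letter from the matching ciphertext letter (mod 26):
E(4)−L(11)=-7≡19 → T
B(1)−M(12)=-11≡15 → P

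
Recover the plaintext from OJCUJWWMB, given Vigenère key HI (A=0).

HBVMCOPEU

Repeat the key across the ciphertext: HIHIHIHIH
O(14)−H(7): 7 → H
J(9)−I(8): 1 → B
C(2)−H(7): -5≡21 → V
U(20)−I(8): 12 → M
J(9)−H(7): 2 → C
W(22)−I(8): 14 → O
W(22)−H(7): 15 → P
M(12)−I(8): 4 → E
B(1)−H(7): -6≡20 → U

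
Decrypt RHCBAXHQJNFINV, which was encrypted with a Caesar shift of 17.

R(17): 17−17=0 → A
H(7): 7−17=-10≡16 → Q
C(2): 2−17=-15≡11 → L
B(1): 1−17=-16≡10 → K
A(0): 0−17=-17≡9 → J
X(23): 23−17=6 → G
H(7): 7−17=-10≡16 → Q
Q(16): 16−17=-1≡25 → Z
J(9): 9−17=-8≡18 → S
N(13): 13−17=-4≡22 → W
F(5): 5−17=-12≡14 → O
I(8): 8−17=-9≡17 → R
N(13): 13−17=-4≡22 → W
V(21): 21−17=4 → E

AQLKJGQZSWORWE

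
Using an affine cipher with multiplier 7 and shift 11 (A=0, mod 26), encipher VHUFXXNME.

V(21): 7·21+11=158≡2 → C
H(7): 7·7+11=60≡8 → I
U(20): 7·20+11=151≡21 → V
F(5): 7·5+11=46≡20 → U
X(23): 7·23+11=172≡16 → Q
X(23): 7·23+11=172≡16 → Q
N(13): 7·13+11=102≡24 → Y
M(12): 7·12+11=95≡17 → R
E(4): 7·4+11=39≡13 → N

CIVUQQYRN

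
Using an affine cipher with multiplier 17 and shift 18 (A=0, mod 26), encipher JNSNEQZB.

PFMFIEBJ

J(9): 17·9+18=171≡15 → P
N(13): 17·13+18=239≡5 → F
S(18): 17·18+18=324≡12 → M
N(13): 17·13+18=239≡5 → F
E(4): 17·4+18=86≡8 → I
Q(16): 17·16+18=290≡4 → E
Z(25): 17·25+18=443≡1 → B
B(1): 17·1+18=35≡9 → J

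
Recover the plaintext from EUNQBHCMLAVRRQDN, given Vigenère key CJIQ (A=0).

Repeat the key across the ciphertext: CJIQCJIQCJIQCJIQ
E(4)−C(2): 2 → C
U(20)−J(9): 11 → L
N(13)−I(8): 5 → F
Q(16)−Q(16): 0 → A
B(1)−C(2): -1≡25 → Z
H(7)−J(9): -2≡24 → Y
C(2)−I(8): -6≡20 → U
M(12)−Q(16): -4≡22 → W
L(11)−C(2): 9 → J
A(0)−J(9): -9≡17 → R
V(21)−I(8): 13 → N
R(17)−Q(16): 1 → B
R(17)−C(2): 15 → P
Q(16)−J(9): 7 → H
D(3)−I(8): -5≡21 → V
N(13)−Q(16): -3≡23 → X

CLFAZYUWJRNBPHVX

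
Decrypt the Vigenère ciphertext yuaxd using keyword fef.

Repeat the key across the ciphertext: feffe
y(24)−f(5): 19 → t
u(20)−e(4): 16 → q
a(0)−f(5): -5≡21 → v
x(23)−f(5): 18 → s
d(3)−e(4): -1≡25 → z

tqvsz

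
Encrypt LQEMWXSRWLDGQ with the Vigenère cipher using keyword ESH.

PILQOEWJDPVNU

Repeat the key across the message: ESHESHESHESHE
L(11)+E(4): 15 → P
Q(16)+S(18): 34≡8 → I
E(4)+H(7): 11 → L
M(12)+E(4): 16 → Q
W(22)+S(18): 40≡14 → O
X(23)+H(7): 30≡4 → E
S(18)+E(4): 22 → W
R(17)+S(18): 35≡9 → J
W(22)+H(7): 29≡3 → D
L(11)+E(4): 15 → P
D(3)+S(18): 21 → V
G(6)+H(7): 13 → N
Q(16)+E(4): 20 → U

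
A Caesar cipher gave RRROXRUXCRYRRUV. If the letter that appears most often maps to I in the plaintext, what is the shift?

9

The most frequent ciphertext letter is R (appears 7 times).
R is position 17; I is position 8.
Shift = 9.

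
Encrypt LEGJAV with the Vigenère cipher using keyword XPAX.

Repeat the key across the message: XPAXXP
L(11)+X(23): 34≡8 → I
E(4)+P(15): 19 → T
G(6)+A(0): 6 → G
J(9)+X(23): 32≡6 → G
A(0)+X(23): 23 → X
V(21)+P(15): 36≡10 → K

ITGGXK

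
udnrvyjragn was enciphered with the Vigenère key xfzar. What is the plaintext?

xyorebesapq

Repeat the key across the ciphertext: xfzarxfzarx
u(20)−x(23): -3≡23 → x
d(3)−f(5): -2≡24 → y
n(13)−z(25): -12≡14 → o
r(17)−a(0): 17 → r
v(21)−r(17): 4 → e
y(24)−x(23): 1 → b
j(9)−f(5): 4 → e
r(17)−z(25): -8≡18 → s
a(0)−a(0): 0 → a
g(6)−r(17): -11≡15 → p
n(13)−x(23): -10≡16 → q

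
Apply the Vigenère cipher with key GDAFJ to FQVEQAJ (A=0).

LTVJZGM

Repeat the key across the message: GDAFJGD
F(5)+G(6): 11 → L
Q(16)+D(3): 19 → T
V(21)+A(0): 21 → V
E(4)+F(5): 9 → J
Q(16)+J(9): 25 → Z
A(0)+G(6): 6 → G
J(9)+D(3): 12 → M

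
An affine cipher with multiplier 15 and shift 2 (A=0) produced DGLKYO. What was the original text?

The inverse of 15 mod 26 is 7, since 15·7=105≡1. Apply D(y)=7·(y−2) mod 26:
D(3): 7·(3−2)=7 → H
G(6): 7·(6−2)=28≡2 → C
L(11): 7·(11−2)=63≡11 → L
K(10): 7·(10−2)=56≡4 → E
Y(24): 7·(24−2)=154≡24 → Y
O(14): 7·(14−2)=84≡6 → G

HCLEYG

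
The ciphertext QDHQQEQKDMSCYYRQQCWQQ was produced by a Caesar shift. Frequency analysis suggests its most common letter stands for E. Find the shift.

12

The most frequent ciphertext letter is Q (appears 8 times).
Q is position 16; E is position 4.
Shift = 12.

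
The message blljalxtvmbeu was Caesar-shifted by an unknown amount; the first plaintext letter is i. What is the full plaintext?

From the crib: b(1)−i(8)=-7≡19, so the shift is 19.
Subtract 19 from each ciphertext letter:
b(1): 1−19=-18≡8 → i
l(11): 11−19=-8≡18 → s
l(11): 11−19=-8≡18 → s
j(9): 9−19=-10≡16 → q
a(0): 0−19=-19≡7 → h
l(11): 11−19=-8≡18 → s
x(23): 23−19=4 → e
t(19): 19−19=0 → a
v(21): 21−19=2 → c
m(12): 12−19=-7≡19 → t
b(1): 1−19=-18≡8 → i
e(4): 4−19=-15≡11 → l
u(20): 20−19=1 → b

issqhseactilb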